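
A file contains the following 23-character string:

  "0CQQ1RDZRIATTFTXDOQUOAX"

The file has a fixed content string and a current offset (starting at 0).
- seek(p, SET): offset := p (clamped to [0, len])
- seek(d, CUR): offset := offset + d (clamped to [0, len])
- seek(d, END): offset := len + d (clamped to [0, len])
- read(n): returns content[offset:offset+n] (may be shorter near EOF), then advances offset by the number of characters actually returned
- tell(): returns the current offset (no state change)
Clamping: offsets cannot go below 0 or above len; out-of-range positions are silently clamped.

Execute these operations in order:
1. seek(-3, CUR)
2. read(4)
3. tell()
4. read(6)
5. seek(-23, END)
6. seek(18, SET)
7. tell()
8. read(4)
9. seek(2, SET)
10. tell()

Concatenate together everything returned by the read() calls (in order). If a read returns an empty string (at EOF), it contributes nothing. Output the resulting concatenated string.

Answer: 0CQQ1RDZRIQUOA

Derivation:
After 1 (seek(-3, CUR)): offset=0
After 2 (read(4)): returned '0CQQ', offset=4
After 3 (tell()): offset=4
After 4 (read(6)): returned '1RDZRI', offset=10
After 5 (seek(-23, END)): offset=0
After 6 (seek(18, SET)): offset=18
After 7 (tell()): offset=18
After 8 (read(4)): returned 'QUOA', offset=22
After 9 (seek(2, SET)): offset=2
After 10 (tell()): offset=2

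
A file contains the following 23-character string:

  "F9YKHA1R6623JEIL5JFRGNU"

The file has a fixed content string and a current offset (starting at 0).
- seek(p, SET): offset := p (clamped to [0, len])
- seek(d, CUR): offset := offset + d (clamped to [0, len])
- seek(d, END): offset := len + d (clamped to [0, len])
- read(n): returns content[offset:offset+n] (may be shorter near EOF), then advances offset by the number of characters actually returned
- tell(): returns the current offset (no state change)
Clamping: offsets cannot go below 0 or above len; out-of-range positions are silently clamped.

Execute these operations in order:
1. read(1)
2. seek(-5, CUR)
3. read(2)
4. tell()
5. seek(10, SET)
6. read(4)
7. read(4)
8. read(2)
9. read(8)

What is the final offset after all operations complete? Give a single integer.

After 1 (read(1)): returned 'F', offset=1
After 2 (seek(-5, CUR)): offset=0
After 3 (read(2)): returned 'F9', offset=2
After 4 (tell()): offset=2
After 5 (seek(10, SET)): offset=10
After 6 (read(4)): returned '23JE', offset=14
After 7 (read(4)): returned 'IL5J', offset=18
After 8 (read(2)): returned 'FR', offset=20
After 9 (read(8)): returned 'GNU', offset=23

Answer: 23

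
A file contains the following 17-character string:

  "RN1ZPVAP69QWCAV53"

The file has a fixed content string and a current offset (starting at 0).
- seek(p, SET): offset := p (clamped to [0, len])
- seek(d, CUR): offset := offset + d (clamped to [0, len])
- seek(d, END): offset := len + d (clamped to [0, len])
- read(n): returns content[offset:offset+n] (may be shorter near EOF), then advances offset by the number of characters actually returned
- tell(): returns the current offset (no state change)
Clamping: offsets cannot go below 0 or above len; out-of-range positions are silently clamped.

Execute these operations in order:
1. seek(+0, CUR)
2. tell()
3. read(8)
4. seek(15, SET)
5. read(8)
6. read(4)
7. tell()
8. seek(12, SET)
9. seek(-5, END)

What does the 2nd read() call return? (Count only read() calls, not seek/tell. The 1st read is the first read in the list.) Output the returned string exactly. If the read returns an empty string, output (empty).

Answer: 53

Derivation:
After 1 (seek(+0, CUR)): offset=0
After 2 (tell()): offset=0
After 3 (read(8)): returned 'RN1ZPVAP', offset=8
After 4 (seek(15, SET)): offset=15
After 5 (read(8)): returned '53', offset=17
After 6 (read(4)): returned '', offset=17
After 7 (tell()): offset=17
After 8 (seek(12, SET)): offset=12
After 9 (seek(-5, END)): offset=12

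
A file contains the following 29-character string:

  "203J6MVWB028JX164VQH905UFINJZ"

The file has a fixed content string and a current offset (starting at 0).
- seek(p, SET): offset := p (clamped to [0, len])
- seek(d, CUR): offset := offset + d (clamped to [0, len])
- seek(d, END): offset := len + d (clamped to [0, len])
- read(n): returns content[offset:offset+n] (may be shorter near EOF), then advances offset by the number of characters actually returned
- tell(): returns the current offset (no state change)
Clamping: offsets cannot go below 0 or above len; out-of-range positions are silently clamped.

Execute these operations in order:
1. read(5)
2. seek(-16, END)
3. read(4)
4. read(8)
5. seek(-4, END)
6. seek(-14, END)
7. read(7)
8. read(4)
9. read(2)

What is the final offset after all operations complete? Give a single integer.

After 1 (read(5)): returned '203J6', offset=5
After 2 (seek(-16, END)): offset=13
After 3 (read(4)): returned 'X164', offset=17
After 4 (read(8)): returned 'VQH905UF', offset=25
After 5 (seek(-4, END)): offset=25
After 6 (seek(-14, END)): offset=15
After 7 (read(7)): returned '64VQH90', offset=22
After 8 (read(4)): returned '5UFI', offset=26
After 9 (read(2)): returned 'NJ', offset=28

Answer: 28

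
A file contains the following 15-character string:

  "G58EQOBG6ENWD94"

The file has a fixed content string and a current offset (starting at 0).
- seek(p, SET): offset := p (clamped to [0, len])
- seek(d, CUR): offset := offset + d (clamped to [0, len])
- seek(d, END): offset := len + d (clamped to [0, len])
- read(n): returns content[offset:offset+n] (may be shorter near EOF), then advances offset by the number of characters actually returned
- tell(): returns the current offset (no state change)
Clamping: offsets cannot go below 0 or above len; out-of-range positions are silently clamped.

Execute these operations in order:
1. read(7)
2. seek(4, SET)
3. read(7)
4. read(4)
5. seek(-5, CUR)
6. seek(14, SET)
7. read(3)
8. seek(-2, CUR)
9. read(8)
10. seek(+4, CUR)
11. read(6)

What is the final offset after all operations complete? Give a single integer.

Answer: 15

Derivation:
After 1 (read(7)): returned 'G58EQOB', offset=7
After 2 (seek(4, SET)): offset=4
After 3 (read(7)): returned 'QOBG6EN', offset=11
After 4 (read(4)): returned 'WD94', offset=15
After 5 (seek(-5, CUR)): offset=10
After 6 (seek(14, SET)): offset=14
After 7 (read(3)): returned '4', offset=15
After 8 (seek(-2, CUR)): offset=13
After 9 (read(8)): returned '94', offset=15
After 10 (seek(+4, CUR)): offset=15
After 11 (read(6)): returned '', offset=15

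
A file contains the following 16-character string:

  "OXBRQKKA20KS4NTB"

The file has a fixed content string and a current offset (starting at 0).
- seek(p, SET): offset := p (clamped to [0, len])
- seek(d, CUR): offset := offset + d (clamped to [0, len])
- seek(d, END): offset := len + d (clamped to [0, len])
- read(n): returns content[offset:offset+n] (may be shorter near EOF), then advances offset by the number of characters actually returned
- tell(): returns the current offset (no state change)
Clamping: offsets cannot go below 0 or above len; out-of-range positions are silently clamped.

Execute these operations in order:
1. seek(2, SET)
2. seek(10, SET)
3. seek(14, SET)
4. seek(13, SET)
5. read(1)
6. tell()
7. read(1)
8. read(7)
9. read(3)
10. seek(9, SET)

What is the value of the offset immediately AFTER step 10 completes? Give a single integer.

Answer: 9

Derivation:
After 1 (seek(2, SET)): offset=2
After 2 (seek(10, SET)): offset=10
After 3 (seek(14, SET)): offset=14
After 4 (seek(13, SET)): offset=13
After 5 (read(1)): returned 'N', offset=14
After 6 (tell()): offset=14
After 7 (read(1)): returned 'T', offset=15
After 8 (read(7)): returned 'B', offset=16
After 9 (read(3)): returned '', offset=16
After 10 (seek(9, SET)): offset=9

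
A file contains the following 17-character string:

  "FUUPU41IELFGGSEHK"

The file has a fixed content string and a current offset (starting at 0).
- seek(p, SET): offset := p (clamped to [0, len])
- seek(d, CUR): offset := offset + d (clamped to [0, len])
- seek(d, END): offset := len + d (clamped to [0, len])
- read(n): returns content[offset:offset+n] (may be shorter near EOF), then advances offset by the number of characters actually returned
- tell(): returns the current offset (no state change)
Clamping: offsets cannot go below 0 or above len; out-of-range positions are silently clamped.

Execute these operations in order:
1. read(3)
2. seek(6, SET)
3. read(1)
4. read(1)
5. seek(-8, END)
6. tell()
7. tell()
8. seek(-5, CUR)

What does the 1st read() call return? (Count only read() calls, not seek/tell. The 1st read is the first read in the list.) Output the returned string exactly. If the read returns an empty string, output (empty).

After 1 (read(3)): returned 'FUU', offset=3
After 2 (seek(6, SET)): offset=6
After 3 (read(1)): returned '1', offset=7
After 4 (read(1)): returned 'I', offset=8
After 5 (seek(-8, END)): offset=9
After 6 (tell()): offset=9
After 7 (tell()): offset=9
After 8 (seek(-5, CUR)): offset=4

Answer: FUU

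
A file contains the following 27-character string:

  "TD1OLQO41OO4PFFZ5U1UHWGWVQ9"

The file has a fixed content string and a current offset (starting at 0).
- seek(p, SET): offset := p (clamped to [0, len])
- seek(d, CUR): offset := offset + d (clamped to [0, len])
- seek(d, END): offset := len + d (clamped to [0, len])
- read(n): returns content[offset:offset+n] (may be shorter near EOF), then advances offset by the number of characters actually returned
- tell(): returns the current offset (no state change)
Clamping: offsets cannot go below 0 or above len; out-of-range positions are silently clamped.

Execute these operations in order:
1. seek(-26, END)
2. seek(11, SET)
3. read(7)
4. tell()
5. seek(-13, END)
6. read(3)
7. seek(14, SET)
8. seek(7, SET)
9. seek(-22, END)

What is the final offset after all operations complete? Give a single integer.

After 1 (seek(-26, END)): offset=1
After 2 (seek(11, SET)): offset=11
After 3 (read(7)): returned '4PFFZ5U', offset=18
After 4 (tell()): offset=18
After 5 (seek(-13, END)): offset=14
After 6 (read(3)): returned 'FZ5', offset=17
After 7 (seek(14, SET)): offset=14
After 8 (seek(7, SET)): offset=7
After 9 (seek(-22, END)): offset=5

Answer: 5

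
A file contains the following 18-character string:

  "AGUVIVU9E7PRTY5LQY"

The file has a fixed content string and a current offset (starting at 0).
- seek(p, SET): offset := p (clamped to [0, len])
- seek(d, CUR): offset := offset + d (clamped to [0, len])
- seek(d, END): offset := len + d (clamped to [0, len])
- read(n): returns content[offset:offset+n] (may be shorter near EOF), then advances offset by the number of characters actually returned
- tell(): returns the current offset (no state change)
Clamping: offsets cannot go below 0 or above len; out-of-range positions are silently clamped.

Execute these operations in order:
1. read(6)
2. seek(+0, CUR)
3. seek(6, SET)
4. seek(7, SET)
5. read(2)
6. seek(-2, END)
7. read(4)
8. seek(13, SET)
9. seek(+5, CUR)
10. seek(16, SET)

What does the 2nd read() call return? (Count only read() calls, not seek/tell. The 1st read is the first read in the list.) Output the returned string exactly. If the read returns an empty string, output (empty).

After 1 (read(6)): returned 'AGUVIV', offset=6
After 2 (seek(+0, CUR)): offset=6
After 3 (seek(6, SET)): offset=6
After 4 (seek(7, SET)): offset=7
After 5 (read(2)): returned '9E', offset=9
After 6 (seek(-2, END)): offset=16
After 7 (read(4)): returned 'QY', offset=18
After 8 (seek(13, SET)): offset=13
After 9 (seek(+5, CUR)): offset=18
After 10 (seek(16, SET)): offset=16

Answer: 9E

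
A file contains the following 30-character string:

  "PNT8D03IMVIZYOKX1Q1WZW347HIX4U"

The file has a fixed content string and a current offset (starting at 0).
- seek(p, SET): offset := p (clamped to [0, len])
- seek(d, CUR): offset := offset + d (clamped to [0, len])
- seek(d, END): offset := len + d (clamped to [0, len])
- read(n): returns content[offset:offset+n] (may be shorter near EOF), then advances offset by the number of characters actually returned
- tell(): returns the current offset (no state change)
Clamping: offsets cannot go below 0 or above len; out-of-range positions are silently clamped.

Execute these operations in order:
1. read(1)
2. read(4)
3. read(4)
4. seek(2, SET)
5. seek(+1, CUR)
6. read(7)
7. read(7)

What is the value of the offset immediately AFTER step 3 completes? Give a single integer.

Answer: 9

Derivation:
After 1 (read(1)): returned 'P', offset=1
After 2 (read(4)): returned 'NT8D', offset=5
After 3 (read(4)): returned '03IM', offset=9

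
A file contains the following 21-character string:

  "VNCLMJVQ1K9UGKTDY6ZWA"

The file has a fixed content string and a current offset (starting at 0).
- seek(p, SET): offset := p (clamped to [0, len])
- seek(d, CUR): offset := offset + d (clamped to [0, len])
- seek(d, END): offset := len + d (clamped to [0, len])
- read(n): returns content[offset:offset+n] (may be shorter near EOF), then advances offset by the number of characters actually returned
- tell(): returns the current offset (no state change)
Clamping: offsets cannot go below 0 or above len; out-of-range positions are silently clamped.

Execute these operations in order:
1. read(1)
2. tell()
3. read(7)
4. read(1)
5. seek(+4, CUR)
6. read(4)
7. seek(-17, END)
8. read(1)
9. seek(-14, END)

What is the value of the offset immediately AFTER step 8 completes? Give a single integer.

After 1 (read(1)): returned 'V', offset=1
After 2 (tell()): offset=1
After 3 (read(7)): returned 'NCLMJVQ', offset=8
After 4 (read(1)): returned '1', offset=9
After 5 (seek(+4, CUR)): offset=13
After 6 (read(4)): returned 'KTDY', offset=17
After 7 (seek(-17, END)): offset=4
After 8 (read(1)): returned 'M', offset=5

Answer: 5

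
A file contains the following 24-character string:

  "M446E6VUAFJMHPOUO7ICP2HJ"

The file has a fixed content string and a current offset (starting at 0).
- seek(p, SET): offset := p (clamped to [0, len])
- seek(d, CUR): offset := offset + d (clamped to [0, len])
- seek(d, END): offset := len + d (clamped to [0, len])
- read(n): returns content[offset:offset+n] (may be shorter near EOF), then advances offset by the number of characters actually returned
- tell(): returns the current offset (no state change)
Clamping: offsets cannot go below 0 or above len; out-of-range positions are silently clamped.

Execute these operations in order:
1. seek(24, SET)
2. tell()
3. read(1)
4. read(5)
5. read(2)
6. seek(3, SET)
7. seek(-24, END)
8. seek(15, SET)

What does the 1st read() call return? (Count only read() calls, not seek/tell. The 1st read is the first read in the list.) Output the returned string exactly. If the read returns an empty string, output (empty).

Answer: (empty)

Derivation:
After 1 (seek(24, SET)): offset=24
After 2 (tell()): offset=24
After 3 (read(1)): returned '', offset=24
After 4 (read(5)): returned '', offset=24
After 5 (read(2)): returned '', offset=24
After 6 (seek(3, SET)): offset=3
After 7 (seek(-24, END)): offset=0
After 8 (seek(15, SET)): offset=15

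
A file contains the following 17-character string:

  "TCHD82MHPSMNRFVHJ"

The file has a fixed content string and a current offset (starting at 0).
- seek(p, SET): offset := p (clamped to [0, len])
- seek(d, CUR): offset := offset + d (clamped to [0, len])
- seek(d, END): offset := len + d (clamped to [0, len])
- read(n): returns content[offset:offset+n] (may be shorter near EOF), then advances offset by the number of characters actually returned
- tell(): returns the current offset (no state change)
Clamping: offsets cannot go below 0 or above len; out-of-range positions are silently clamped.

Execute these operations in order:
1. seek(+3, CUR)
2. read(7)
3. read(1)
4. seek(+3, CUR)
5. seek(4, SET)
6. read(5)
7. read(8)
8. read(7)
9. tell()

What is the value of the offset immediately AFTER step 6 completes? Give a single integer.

After 1 (seek(+3, CUR)): offset=3
After 2 (read(7)): returned 'D82MHPS', offset=10
After 3 (read(1)): returned 'M', offset=11
After 4 (seek(+3, CUR)): offset=14
After 5 (seek(4, SET)): offset=4
After 6 (read(5)): returned '82MHP', offset=9

Answer: 9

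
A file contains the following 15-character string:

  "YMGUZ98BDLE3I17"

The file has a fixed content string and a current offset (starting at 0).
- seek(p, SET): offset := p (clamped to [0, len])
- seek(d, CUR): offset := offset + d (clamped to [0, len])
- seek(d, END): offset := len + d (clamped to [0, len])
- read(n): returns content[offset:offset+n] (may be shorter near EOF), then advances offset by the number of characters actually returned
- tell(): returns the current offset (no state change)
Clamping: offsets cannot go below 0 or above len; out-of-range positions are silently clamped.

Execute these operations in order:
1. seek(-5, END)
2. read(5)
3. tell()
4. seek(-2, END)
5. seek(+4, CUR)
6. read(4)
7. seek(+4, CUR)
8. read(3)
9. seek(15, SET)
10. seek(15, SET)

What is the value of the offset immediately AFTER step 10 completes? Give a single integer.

After 1 (seek(-5, END)): offset=10
After 2 (read(5)): returned 'E3I17', offset=15
After 3 (tell()): offset=15
After 4 (seek(-2, END)): offset=13
After 5 (seek(+4, CUR)): offset=15
After 6 (read(4)): returned '', offset=15
After 7 (seek(+4, CUR)): offset=15
After 8 (read(3)): returned '', offset=15
After 9 (seek(15, SET)): offset=15
After 10 (seek(15, SET)): offset=15

Answer: 15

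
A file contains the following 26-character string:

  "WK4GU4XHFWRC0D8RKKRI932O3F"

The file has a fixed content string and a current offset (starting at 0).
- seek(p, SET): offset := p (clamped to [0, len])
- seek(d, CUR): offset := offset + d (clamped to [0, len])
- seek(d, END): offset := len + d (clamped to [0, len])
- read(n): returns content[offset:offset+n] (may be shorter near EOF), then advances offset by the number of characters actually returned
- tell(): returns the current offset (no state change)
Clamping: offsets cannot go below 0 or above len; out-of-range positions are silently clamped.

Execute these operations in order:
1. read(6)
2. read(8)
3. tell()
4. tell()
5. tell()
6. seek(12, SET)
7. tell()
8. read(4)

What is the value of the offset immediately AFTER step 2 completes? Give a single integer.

After 1 (read(6)): returned 'WK4GU4', offset=6
After 2 (read(8)): returned 'XHFWRC0D', offset=14

Answer: 14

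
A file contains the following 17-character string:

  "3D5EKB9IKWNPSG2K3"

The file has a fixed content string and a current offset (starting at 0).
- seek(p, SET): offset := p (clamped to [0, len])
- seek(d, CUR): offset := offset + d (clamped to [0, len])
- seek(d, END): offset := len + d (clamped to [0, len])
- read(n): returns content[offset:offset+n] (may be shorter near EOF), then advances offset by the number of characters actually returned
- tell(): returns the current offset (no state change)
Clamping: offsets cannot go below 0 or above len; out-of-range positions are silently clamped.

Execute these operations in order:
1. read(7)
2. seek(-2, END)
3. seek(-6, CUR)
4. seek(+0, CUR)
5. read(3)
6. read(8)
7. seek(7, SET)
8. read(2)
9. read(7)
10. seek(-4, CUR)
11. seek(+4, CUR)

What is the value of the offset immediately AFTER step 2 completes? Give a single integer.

After 1 (read(7)): returned '3D5EKB9', offset=7
After 2 (seek(-2, END)): offset=15

Answer: 15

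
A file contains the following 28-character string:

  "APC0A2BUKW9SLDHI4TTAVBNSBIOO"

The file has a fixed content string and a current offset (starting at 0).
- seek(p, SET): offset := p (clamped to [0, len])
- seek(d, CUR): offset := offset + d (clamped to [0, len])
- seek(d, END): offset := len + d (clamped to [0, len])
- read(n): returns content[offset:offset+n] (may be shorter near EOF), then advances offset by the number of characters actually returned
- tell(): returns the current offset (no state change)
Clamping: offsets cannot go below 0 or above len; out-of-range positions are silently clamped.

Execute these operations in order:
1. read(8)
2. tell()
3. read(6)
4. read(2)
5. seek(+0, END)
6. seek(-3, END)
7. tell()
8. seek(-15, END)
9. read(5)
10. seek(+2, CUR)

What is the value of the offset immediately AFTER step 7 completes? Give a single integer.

After 1 (read(8)): returned 'APC0A2BU', offset=8
After 2 (tell()): offset=8
After 3 (read(6)): returned 'KW9SLD', offset=14
After 4 (read(2)): returned 'HI', offset=16
After 5 (seek(+0, END)): offset=28
After 6 (seek(-3, END)): offset=25
After 7 (tell()): offset=25

Answer: 25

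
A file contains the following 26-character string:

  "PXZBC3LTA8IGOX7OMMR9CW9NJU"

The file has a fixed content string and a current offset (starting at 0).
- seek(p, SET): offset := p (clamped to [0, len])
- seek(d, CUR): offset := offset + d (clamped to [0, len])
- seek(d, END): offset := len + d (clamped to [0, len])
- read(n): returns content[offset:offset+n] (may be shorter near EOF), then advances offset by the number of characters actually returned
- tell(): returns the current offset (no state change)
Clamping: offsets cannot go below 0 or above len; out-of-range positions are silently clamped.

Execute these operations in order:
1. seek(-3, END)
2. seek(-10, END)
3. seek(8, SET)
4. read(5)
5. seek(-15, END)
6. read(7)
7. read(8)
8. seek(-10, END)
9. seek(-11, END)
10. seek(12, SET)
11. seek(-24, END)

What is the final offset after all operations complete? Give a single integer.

After 1 (seek(-3, END)): offset=23
After 2 (seek(-10, END)): offset=16
After 3 (seek(8, SET)): offset=8
After 4 (read(5)): returned 'A8IGO', offset=13
After 5 (seek(-15, END)): offset=11
After 6 (read(7)): returned 'GOX7OMM', offset=18
After 7 (read(8)): returned 'R9CW9NJU', offset=26
After 8 (seek(-10, END)): offset=16
After 9 (seek(-11, END)): offset=15
After 10 (seek(12, SET)): offset=12
After 11 (seek(-24, END)): offset=2

Answer: 2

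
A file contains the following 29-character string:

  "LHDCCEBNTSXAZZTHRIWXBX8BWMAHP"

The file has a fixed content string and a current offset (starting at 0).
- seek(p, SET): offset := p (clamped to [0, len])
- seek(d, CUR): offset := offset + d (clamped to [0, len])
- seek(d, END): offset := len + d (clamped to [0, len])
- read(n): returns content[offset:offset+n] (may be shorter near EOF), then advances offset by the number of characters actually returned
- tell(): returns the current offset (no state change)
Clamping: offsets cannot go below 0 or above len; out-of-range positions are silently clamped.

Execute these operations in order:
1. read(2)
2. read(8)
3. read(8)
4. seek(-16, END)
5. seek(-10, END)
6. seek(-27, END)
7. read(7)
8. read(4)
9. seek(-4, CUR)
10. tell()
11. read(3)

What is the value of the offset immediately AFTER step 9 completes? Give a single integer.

After 1 (read(2)): returned 'LH', offset=2
After 2 (read(8)): returned 'DCCEBNTS', offset=10
After 3 (read(8)): returned 'XAZZTHRI', offset=18
After 4 (seek(-16, END)): offset=13
After 5 (seek(-10, END)): offset=19
After 6 (seek(-27, END)): offset=2
After 7 (read(7)): returned 'DCCEBNT', offset=9
After 8 (read(4)): returned 'SXAZ', offset=13
After 9 (seek(-4, CUR)): offset=9

Answer: 9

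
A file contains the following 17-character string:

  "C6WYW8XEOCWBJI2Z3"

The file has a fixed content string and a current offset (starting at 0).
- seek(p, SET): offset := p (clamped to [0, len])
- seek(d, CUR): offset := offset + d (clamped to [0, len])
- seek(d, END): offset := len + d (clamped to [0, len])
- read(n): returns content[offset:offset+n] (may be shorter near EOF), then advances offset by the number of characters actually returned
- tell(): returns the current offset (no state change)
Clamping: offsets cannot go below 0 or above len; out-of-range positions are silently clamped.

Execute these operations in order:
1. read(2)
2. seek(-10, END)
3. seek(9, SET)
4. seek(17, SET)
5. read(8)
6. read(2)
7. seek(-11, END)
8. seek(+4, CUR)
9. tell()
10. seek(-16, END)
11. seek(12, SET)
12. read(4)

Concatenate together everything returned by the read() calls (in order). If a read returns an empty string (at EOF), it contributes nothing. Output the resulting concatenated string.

After 1 (read(2)): returned 'C6', offset=2
After 2 (seek(-10, END)): offset=7
After 3 (seek(9, SET)): offset=9
After 4 (seek(17, SET)): offset=17
After 5 (read(8)): returned '', offset=17
After 6 (read(2)): returned '', offset=17
After 7 (seek(-11, END)): offset=6
After 8 (seek(+4, CUR)): offset=10
After 9 (tell()): offset=10
After 10 (seek(-16, END)): offset=1
After 11 (seek(12, SET)): offset=12
After 12 (read(4)): returned 'JI2Z', offset=16

Answer: C6JI2Z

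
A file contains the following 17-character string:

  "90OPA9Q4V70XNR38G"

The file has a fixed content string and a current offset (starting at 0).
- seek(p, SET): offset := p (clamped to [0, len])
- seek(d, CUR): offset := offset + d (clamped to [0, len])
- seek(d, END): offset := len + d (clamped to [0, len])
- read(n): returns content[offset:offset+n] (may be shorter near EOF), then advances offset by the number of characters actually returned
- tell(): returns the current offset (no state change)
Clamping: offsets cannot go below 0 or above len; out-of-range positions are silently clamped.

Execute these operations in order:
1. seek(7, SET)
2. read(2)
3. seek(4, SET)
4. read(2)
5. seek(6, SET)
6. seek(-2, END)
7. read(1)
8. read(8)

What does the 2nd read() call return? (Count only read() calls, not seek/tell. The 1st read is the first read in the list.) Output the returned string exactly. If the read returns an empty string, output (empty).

After 1 (seek(7, SET)): offset=7
After 2 (read(2)): returned '4V', offset=9
After 3 (seek(4, SET)): offset=4
After 4 (read(2)): returned 'A9', offset=6
After 5 (seek(6, SET)): offset=6
After 6 (seek(-2, END)): offset=15
After 7 (read(1)): returned '8', offset=16
After 8 (read(8)): returned 'G', offset=17

Answer: A9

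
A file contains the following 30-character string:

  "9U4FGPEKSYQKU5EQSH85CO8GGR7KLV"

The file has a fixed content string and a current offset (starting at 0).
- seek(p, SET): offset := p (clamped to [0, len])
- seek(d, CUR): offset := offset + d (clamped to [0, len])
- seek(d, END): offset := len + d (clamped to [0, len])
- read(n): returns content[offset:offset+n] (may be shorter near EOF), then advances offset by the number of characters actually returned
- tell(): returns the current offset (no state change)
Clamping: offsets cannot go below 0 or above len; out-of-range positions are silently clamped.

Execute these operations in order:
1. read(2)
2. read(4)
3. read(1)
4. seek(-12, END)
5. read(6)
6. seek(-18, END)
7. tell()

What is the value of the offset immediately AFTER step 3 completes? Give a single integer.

After 1 (read(2)): returned '9U', offset=2
After 2 (read(4)): returned '4FGP', offset=6
After 3 (read(1)): returned 'E', offset=7

Answer: 7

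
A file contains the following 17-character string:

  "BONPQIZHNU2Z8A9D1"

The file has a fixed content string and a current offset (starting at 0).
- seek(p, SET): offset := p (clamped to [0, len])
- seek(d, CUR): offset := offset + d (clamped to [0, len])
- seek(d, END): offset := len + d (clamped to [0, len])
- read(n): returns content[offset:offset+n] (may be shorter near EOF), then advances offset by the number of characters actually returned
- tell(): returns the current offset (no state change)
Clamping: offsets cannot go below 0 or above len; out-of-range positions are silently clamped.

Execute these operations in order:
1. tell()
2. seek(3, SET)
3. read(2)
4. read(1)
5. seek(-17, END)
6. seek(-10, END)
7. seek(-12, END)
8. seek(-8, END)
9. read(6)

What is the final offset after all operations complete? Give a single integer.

After 1 (tell()): offset=0
After 2 (seek(3, SET)): offset=3
After 3 (read(2)): returned 'PQ', offset=5
After 4 (read(1)): returned 'I', offset=6
After 5 (seek(-17, END)): offset=0
After 6 (seek(-10, END)): offset=7
After 7 (seek(-12, END)): offset=5
After 8 (seek(-8, END)): offset=9
After 9 (read(6)): returned 'U2Z8A9', offset=15

Answer: 15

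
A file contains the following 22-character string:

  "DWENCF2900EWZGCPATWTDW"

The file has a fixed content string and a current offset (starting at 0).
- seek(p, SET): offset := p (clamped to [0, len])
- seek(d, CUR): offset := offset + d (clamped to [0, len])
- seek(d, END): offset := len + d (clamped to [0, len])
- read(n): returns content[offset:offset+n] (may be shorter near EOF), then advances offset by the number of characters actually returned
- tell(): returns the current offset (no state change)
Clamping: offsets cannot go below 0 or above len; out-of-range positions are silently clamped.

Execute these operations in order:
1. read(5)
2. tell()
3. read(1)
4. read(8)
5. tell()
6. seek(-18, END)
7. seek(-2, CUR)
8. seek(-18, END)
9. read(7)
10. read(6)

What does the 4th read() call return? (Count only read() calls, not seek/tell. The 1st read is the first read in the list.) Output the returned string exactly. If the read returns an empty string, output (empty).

Answer: CF2900E

Derivation:
After 1 (read(5)): returned 'DWENC', offset=5
After 2 (tell()): offset=5
After 3 (read(1)): returned 'F', offset=6
After 4 (read(8)): returned '2900EWZG', offset=14
After 5 (tell()): offset=14
After 6 (seek(-18, END)): offset=4
After 7 (seek(-2, CUR)): offset=2
After 8 (seek(-18, END)): offset=4
After 9 (read(7)): returned 'CF2900E', offset=11
After 10 (read(6)): returned 'WZGCPA', offset=17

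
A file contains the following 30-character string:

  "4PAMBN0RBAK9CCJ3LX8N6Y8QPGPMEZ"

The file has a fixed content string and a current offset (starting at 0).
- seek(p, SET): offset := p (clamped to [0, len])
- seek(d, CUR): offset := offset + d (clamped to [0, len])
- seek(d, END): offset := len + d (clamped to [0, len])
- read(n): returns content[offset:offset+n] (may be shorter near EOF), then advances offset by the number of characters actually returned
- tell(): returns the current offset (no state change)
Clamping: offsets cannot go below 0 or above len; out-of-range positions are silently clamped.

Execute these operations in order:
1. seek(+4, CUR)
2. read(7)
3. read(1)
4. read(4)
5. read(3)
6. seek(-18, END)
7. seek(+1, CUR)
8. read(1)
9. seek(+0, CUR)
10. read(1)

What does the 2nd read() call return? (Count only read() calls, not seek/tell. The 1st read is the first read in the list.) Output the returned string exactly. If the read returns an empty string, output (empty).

Answer: 9

Derivation:
After 1 (seek(+4, CUR)): offset=4
After 2 (read(7)): returned 'BN0RBAK', offset=11
After 3 (read(1)): returned '9', offset=12
After 4 (read(4)): returned 'CCJ3', offset=16
After 5 (read(3)): returned 'LX8', offset=19
After 6 (seek(-18, END)): offset=12
After 7 (seek(+1, CUR)): offset=13
After 8 (read(1)): returned 'C', offset=14
After 9 (seek(+0, CUR)): offset=14
After 10 (read(1)): returned 'J', offset=15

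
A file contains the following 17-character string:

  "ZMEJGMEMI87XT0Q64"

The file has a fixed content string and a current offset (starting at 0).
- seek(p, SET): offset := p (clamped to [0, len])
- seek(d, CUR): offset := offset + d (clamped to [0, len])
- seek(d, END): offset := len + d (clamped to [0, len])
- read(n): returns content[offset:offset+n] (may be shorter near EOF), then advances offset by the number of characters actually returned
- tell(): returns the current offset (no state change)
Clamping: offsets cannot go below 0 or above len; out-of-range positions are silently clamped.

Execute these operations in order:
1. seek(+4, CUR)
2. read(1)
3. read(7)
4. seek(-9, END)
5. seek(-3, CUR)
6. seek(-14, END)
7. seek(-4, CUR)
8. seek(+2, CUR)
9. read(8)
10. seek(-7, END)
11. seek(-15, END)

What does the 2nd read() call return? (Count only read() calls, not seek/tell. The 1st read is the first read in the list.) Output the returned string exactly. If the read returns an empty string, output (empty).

After 1 (seek(+4, CUR)): offset=4
After 2 (read(1)): returned 'G', offset=5
After 3 (read(7)): returned 'MEMI87X', offset=12
After 4 (seek(-9, END)): offset=8
After 5 (seek(-3, CUR)): offset=5
After 6 (seek(-14, END)): offset=3
After 7 (seek(-4, CUR)): offset=0
After 8 (seek(+2, CUR)): offset=2
After 9 (read(8)): returned 'EJGMEMI8', offset=10
After 10 (seek(-7, END)): offset=10
After 11 (seek(-15, END)): offset=2

Answer: MEMI87X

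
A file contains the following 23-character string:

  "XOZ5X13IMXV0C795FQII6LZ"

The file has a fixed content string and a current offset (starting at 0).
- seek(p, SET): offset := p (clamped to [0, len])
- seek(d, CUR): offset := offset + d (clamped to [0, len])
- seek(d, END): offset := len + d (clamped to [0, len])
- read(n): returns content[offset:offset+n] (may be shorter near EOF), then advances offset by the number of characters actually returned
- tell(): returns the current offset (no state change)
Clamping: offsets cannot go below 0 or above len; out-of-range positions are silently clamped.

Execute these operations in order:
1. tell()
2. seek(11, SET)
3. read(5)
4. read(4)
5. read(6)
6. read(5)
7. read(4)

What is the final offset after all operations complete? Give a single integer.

After 1 (tell()): offset=0
After 2 (seek(11, SET)): offset=11
After 3 (read(5)): returned '0C795', offset=16
After 4 (read(4)): returned 'FQII', offset=20
After 5 (read(6)): returned '6LZ', offset=23
After 6 (read(5)): returned '', offset=23
After 7 (read(4)): returned '', offset=23

Answer: 23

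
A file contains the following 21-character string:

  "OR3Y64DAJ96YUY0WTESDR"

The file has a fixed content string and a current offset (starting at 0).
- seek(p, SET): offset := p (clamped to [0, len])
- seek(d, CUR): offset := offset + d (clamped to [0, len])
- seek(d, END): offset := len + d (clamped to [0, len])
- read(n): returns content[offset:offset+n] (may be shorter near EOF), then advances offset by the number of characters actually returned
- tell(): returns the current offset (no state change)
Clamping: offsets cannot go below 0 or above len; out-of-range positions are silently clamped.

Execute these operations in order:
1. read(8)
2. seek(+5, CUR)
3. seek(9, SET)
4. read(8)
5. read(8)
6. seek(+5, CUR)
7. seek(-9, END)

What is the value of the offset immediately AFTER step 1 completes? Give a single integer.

After 1 (read(8)): returned 'OR3Y64DA', offset=8

Answer: 8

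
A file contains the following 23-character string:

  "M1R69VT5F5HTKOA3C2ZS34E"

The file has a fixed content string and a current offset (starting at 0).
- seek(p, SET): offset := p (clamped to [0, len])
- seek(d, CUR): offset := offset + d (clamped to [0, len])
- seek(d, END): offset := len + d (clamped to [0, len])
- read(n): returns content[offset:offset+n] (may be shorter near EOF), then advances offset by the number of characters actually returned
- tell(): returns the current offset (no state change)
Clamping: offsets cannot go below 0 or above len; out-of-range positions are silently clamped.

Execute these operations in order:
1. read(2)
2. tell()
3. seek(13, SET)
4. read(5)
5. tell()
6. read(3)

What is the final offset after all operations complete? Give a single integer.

After 1 (read(2)): returned 'M1', offset=2
After 2 (tell()): offset=2
After 3 (seek(13, SET)): offset=13
After 4 (read(5)): returned 'OA3C2', offset=18
After 5 (tell()): offset=18
After 6 (read(3)): returned 'ZS3', offset=21

Answer: 21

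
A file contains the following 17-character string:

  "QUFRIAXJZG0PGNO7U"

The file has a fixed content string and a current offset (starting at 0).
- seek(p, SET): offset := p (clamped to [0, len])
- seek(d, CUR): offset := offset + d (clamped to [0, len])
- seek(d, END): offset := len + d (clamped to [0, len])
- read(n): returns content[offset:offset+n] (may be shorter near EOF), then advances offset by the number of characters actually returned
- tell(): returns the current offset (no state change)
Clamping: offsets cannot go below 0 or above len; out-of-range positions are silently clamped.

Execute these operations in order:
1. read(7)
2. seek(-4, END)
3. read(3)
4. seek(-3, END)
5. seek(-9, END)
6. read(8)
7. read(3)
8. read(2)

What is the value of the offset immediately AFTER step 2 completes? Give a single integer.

Answer: 13

Derivation:
After 1 (read(7)): returned 'QUFRIAX', offset=7
After 2 (seek(-4, END)): offset=13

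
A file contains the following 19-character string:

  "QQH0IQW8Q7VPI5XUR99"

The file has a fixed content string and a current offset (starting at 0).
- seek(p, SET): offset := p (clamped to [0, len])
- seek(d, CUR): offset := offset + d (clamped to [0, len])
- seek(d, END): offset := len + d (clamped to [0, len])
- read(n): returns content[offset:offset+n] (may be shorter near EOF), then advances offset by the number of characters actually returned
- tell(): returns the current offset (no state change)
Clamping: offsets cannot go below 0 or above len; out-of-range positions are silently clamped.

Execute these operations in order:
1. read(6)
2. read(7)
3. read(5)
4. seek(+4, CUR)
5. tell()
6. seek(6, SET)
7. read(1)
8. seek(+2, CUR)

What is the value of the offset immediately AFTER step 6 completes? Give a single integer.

Answer: 6

Derivation:
After 1 (read(6)): returned 'QQH0IQ', offset=6
After 2 (read(7)): returned 'W8Q7VPI', offset=13
After 3 (read(5)): returned '5XUR9', offset=18
After 4 (seek(+4, CUR)): offset=19
After 5 (tell()): offset=19
After 6 (seek(6, SET)): offset=6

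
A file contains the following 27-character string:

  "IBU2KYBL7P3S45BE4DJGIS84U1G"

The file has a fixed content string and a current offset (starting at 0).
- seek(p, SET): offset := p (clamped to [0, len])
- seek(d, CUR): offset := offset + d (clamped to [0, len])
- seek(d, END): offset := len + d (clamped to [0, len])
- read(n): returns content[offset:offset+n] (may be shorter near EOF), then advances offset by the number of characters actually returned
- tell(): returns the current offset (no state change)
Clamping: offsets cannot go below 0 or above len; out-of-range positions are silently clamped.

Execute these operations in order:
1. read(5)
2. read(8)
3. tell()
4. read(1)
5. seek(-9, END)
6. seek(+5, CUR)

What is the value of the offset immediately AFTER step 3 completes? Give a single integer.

After 1 (read(5)): returned 'IBU2K', offset=5
After 2 (read(8)): returned 'YBL7P3S4', offset=13
After 3 (tell()): offset=13

Answer: 13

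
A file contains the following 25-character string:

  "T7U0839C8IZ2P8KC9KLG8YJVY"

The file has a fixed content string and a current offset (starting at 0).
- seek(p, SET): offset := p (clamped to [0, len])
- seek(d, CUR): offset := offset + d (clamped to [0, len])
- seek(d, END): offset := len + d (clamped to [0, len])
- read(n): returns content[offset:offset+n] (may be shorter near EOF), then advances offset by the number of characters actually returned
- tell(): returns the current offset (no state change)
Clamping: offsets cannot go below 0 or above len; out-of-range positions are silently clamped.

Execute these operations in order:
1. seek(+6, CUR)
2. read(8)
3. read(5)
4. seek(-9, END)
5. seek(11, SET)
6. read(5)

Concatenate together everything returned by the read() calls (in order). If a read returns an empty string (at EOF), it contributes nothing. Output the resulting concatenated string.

Answer: 9C8IZ2P8KC9KL2P8KC

Derivation:
After 1 (seek(+6, CUR)): offset=6
After 2 (read(8)): returned '9C8IZ2P8', offset=14
After 3 (read(5)): returned 'KC9KL', offset=19
After 4 (seek(-9, END)): offset=16
After 5 (seek(11, SET)): offset=11
After 6 (read(5)): returned '2P8KC', offset=16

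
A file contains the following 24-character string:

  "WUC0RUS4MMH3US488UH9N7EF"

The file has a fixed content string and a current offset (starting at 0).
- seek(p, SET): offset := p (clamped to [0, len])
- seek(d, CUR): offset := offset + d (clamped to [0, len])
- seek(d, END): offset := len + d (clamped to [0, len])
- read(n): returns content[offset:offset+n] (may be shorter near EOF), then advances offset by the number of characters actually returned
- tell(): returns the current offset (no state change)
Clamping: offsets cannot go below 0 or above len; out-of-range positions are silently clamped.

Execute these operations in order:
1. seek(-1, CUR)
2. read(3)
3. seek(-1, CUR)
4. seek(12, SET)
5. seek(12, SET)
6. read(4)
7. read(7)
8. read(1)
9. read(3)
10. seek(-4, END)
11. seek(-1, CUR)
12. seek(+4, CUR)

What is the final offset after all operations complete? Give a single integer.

After 1 (seek(-1, CUR)): offset=0
After 2 (read(3)): returned 'WUC', offset=3
After 3 (seek(-1, CUR)): offset=2
After 4 (seek(12, SET)): offset=12
After 5 (seek(12, SET)): offset=12
After 6 (read(4)): returned 'US48', offset=16
After 7 (read(7)): returned '8UH9N7E', offset=23
After 8 (read(1)): returned 'F', offset=24
After 9 (read(3)): returned '', offset=24
After 10 (seek(-4, END)): offset=20
After 11 (seek(-1, CUR)): offset=19
After 12 (seek(+4, CUR)): offset=23

Answer: 23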